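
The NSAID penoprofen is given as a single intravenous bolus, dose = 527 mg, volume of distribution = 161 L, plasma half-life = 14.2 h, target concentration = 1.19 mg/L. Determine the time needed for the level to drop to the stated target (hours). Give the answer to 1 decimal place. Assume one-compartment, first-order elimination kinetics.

C₀ = Dose / Vd = 527.0 / 161 = 3.273 mg/L
k = ln2 / t½ = 0.693147 / 14.2 = 0.04881 h⁻¹
t = ln(C₀ / C) / k = ln(3.273 / 1.19) / 0.04881
  = ln(2.750) / 0.04881 = 1.012 / 0.04881 = 20.73 h

20.7 h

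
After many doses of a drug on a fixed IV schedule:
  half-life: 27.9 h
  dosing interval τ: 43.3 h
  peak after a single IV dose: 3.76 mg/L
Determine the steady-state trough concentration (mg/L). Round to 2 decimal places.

1.95 mg/L

k = ln2 / t½ = 0.693147 / 27.9 = 0.02484 h⁻¹
e^(−kτ) = e^(−0.02484 × 43.3) = 0.3411
Accumulation ratio R = 1 / (1 − e^(−kτ)) = 1 / (1 − 0.3411) = 1.518
Steady-state trough = C₀ × R × e^(−kτ) = 3.76 × 1.518 × 0.3411 = 1.947 mg/L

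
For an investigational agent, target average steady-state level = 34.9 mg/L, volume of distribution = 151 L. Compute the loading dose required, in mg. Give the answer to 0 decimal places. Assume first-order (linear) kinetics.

LD = Css × Vd = 34.9 × 151 = 5270 mg

5270 mg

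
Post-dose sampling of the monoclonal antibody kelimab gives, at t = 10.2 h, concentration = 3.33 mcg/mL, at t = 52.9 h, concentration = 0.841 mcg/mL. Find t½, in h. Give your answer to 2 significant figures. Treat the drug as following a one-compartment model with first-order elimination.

22 h

k = ln(C₁/C₂) / (t₂ − t₁) = ln(3.33/0.841) / (52.9 − 10.2)
  = 1.376 / 42.70 = 0.03222 h⁻¹
t½ = ln2 / k = 0.693147 / 0.03222 = 21.51 h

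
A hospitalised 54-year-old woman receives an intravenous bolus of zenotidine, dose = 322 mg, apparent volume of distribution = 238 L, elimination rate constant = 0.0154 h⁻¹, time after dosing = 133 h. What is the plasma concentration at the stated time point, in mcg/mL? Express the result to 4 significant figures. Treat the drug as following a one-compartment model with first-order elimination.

C₀ = Dose / Vd = 322.0 / 238 = 1.353 mg/L
C = C₀ · e^(−k·t) = 1.353 × e^(−0.01540 × 133)
  = 1.353 × 0.1290 = 0.1745 mg/L
(0.1745 mg/L = 0.1745 mcg/mL)

0.1745 mcg/mL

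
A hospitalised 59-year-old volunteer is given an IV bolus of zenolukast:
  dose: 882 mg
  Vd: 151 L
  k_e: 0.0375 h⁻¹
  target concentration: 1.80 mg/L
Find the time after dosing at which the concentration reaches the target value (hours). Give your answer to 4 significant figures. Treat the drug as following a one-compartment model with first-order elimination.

31.39 h

C₀ = Dose / Vd = 882.0 / 151 = 5.841 mg/L
t = ln(C₀ / C) / k = ln(5.841 / 1.80) / 0.03750
  = ln(3.245) / 0.03750 = 1.177 / 0.03750 = 31.39 h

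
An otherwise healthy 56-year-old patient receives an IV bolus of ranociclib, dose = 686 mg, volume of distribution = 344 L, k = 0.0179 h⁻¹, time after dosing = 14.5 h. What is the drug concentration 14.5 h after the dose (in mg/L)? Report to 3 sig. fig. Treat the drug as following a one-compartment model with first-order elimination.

1.54 mg/L

C₀ = Dose / Vd = 686.0 / 344 = 1.994 mg/L
C = C₀ · e^(−k·t) = 1.994 × e^(−0.01790 × 14.5)
  = 1.994 × 0.7714 = 1.538 mg/L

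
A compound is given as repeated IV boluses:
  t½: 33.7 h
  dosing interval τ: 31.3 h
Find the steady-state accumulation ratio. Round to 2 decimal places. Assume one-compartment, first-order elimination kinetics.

k = ln2 / t½ = 0.693147 / 33.7 = 0.02057 h⁻¹
e^(−kτ) = e^(−0.02057 × 31.3) = 0.5253
Accumulation ratio R = 1 / (1 − e^(−kτ)) = 1 / (1 − 0.5253) = 2.107

2.11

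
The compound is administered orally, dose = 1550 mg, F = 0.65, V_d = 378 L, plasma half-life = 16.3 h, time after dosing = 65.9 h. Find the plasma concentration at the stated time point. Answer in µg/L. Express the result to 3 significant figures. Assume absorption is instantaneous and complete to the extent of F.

162 µg/L

Amount reaching circulation = F × Dose = 0.65 × 1550 = 1008 mg
C₀ = F·Dose / Vd = 1008 / 378 = 2.667 mg/L
k = ln2 / t½ = 0.693147 / 16.3 = 0.04252 h⁻¹
C = C₀ · e^(−k·t) = 2.667 × e^(−0.04252 × 65.9)
  = 2.667 × 0.06068 = 0.1618 mg/L
Convert: 0.1618 mg/L × 1000 = 161.8 µg/L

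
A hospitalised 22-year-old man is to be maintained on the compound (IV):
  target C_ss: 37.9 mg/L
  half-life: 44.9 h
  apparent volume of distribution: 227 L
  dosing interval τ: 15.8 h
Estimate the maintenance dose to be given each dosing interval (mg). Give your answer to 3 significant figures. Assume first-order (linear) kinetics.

2100 mg

k = ln2 / t½ = 0.693147 / 44.9 = 0.01544 h⁻¹
CL = k × Vd = 0.01544 × 227 = 3.505 L/h
At steady state, Dose/τ = Css × CL.
Dose = Css × CL × τ = 37.9 × 3.505 × 15.8 = 2099 mg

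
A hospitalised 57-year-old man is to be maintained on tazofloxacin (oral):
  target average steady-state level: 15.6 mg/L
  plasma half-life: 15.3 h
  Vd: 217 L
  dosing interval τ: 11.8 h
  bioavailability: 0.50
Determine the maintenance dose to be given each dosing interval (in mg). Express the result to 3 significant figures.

k = ln2 / t½ = 0.693147 / 15.3 = 0.04530 h⁻¹
CL = k × Vd = 0.04530 × 217 = 9.830 L/h
At steady state, F × (Dose/τ) = Css × CL.
Dose = Css × CL × τ / F = 15.6 × 9.830 × 11.8 / 0.50 = 3619 mg

3620 mg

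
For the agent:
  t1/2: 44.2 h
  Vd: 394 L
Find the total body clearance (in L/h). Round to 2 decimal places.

k = ln2 / t½ = 0.693147 / 44.2 = 0.01568 h⁻¹
CL = k × Vd = 0.01568 × 394 = 6.178 L/h

6.18 L/h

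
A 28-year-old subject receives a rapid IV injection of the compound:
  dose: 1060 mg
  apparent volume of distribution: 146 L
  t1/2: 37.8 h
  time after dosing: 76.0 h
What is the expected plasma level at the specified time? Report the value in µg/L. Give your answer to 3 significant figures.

C₀ = Dose / Vd = 1060 / 146 = 7.260 mg/L
k = ln2 / t½ = 0.693147 / 37.8 = 0.01834 h⁻¹
C = C₀ · e^(−k·t) = 7.260 × e^(−0.01834 × 76.0)
  = 7.260 × 0.2481 = 1.801 mg/L
Convert: 1.801 mg/L × 1000 = 1801 µg/L

1800 µg/L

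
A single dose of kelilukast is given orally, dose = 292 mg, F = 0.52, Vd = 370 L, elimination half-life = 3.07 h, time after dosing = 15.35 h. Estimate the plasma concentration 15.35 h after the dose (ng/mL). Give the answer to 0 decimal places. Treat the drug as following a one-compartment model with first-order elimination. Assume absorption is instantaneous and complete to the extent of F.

Amount reaching circulation = F × Dose = 0.52 × 292.0 = 151.8 mg
C₀ = F·Dose / Vd = 151.8 / 370 = 0.4103 mg/L
k = ln2 / t½ = 0.693147 / 3.07 = 0.2258 h⁻¹
t / t½ = 15.35 / 3.07 = 5 half-lives
C = C₀ × (1/2)^5 = 0.4103 × 0.03125 = 0.01282 mg/L
Convert: 0.01282 mg/L × 1000 = 12.82 ng/mL

13 ng/mL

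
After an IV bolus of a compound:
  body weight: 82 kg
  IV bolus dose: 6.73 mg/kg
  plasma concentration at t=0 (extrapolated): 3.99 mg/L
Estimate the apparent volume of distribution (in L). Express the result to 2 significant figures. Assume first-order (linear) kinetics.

140 L

Dose = 6.73 × 82 = 551.9 mg
Vd = Dose / C₀ = 551.9 / 3.99 = 138.3 L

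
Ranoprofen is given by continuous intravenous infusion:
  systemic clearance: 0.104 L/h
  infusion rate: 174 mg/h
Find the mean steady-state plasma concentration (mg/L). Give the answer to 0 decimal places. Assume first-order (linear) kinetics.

1673 mg/L

At steady state Css = R₀ / CL = 174 / 0.1040 = 1673 mg/L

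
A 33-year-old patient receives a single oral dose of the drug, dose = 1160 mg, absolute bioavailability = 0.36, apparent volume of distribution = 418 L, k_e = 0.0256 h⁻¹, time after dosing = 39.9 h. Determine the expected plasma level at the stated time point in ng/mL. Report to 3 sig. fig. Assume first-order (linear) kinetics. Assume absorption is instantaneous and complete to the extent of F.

360 ng/mL

Amount reaching circulation = F × Dose = 0.36 × 1160 = 417.6 mg
C₀ = F·Dose / Vd = 417.6 / 418 = 0.9990 mg/L
C = C₀ · e^(−k·t) = 0.9990 × e^(−0.02560 × 39.9)
  = 0.9990 × 0.3601 = 0.3597 mg/L
Convert: 0.3597 mg/L × 1000 = 359.7 ng/mL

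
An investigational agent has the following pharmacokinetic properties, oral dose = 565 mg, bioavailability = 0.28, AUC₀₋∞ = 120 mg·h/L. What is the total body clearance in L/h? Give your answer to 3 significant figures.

CL = F·Dose / AUC = 0.28 × 565 / 120 = 1.318 L/h

1.32 L/h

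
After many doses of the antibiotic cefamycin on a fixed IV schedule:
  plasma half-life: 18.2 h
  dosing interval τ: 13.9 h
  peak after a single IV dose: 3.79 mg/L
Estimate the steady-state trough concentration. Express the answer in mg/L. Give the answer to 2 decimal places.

5.43 mg/L

k = ln2 / t½ = 0.693147 / 18.2 = 0.03809 h⁻¹
e^(−kτ) = e^(−0.03809 × 13.9) = 0.5889
Accumulation ratio R = 1 / (1 − e^(−kτ)) = 1 / (1 − 0.5889) = 2.432
Steady-state trough = C₀ × R × e^(−kτ) = 3.79 × 2.432 × 0.5889 = 5.428 mg/L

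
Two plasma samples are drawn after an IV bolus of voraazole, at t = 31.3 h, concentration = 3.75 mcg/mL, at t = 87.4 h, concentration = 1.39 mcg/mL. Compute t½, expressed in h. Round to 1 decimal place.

k = ln(C₁/C₂) / (t₂ − t₁) = ln(3.75/1.39) / (87.4 − 31.3)
  = 0.9925 / 56.10 = 0.01769 h⁻¹
t½ = ln2 / k = 0.693147 / 0.01769 = 39.18 h

39.2 h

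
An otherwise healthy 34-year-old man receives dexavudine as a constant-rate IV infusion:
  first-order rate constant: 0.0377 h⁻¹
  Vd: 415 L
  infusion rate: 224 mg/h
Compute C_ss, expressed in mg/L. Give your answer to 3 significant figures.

14.3 mg/L

CL = k × Vd = 0.03770 × 415 = 15.65 L/h
At steady state Css = R₀ / CL = 224 / 15.65 = 14.31 mg/L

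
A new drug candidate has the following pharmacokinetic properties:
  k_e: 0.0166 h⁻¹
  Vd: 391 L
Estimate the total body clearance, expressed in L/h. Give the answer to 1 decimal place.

CL = k × Vd = 0.0166 × 391 = 6.491 L/h

6.5 L/h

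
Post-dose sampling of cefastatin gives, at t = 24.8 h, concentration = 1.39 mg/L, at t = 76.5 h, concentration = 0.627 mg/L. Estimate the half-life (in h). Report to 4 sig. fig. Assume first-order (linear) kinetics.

45.01 h

k = ln(C₁/C₂) / (t₂ − t₁) = ln(1.39/0.627) / (76.5 − 24.8)
  = 0.7961 / 51.70 = 0.01540 h⁻¹
t½ = ln2 / k = 0.693147 / 0.01540 = 45.01 h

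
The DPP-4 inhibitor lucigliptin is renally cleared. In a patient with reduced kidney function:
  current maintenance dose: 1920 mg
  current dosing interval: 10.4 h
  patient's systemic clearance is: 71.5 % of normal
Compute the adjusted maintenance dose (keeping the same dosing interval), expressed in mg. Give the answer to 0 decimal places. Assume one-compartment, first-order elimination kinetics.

To keep the same average steady-state level, dosing rate must scale with clearance.
CL ratio = 71.5 / 100 = 0.7150
New dose (same interval) = 1920 × 0.7150 = 1373 mg

1373 mg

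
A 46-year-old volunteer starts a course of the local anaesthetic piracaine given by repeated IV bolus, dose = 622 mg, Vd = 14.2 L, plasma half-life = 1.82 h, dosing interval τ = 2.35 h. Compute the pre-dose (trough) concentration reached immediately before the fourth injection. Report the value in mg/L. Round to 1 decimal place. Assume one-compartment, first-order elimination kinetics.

28.2 mg/L

C₀ per dose = Dose / Vd = 622 / 14.2 = 43.80 mg/L
k = ln2 / t½ = 0.693147 / 1.82 = 0.3809 h⁻¹
Fraction remaining after one interval: r = e^(−kτ) = e^(−0.3809 × 2.35) = 0.4086
Before dose 4, 3 doses have been given (aged 1τ, 2τ, 3τ).
C_trough = C₀ × (r + r² + … + r^3) = C₀ × r(1−r^3)/(1−r)
        = 43.80 × 0.4086 × (1 − 0.06822) / (1 − 0.4086) = 28.20 mg/L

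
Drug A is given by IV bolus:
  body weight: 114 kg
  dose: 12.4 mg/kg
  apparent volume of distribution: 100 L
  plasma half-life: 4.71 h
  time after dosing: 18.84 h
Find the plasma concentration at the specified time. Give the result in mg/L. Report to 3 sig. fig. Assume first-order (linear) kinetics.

0.884 mg/L

Total dose = 12.4 × 114 = 1414 mg
C₀ = Dose / Vd = 1414 / 100 = 14.14 mg/L
k = ln2 / t½ = 0.693147 / 4.71 = 0.1472 h⁻¹
t / t½ = 18.84 / 4.71 = 4 half-lives
C = C₀ × (1/2)^4 = 14.14 × 0.06250 = 0.8838 mg/L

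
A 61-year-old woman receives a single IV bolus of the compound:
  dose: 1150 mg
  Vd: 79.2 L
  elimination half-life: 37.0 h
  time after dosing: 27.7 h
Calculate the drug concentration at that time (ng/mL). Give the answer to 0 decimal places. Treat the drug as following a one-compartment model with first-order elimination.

8642 ng/mL

C₀ = Dose / Vd = 1150 / 79.2 = 14.52 mg/L
k = ln2 / t½ = 0.693147 / 37.0 = 0.01873 h⁻¹
C = C₀ · e^(−k·t) = 14.52 × e^(−0.01873 × 27.7)
  = 14.52 × 0.5952 = 8.642 mg/L
Convert: 8.642 mg/L × 1000 = 8642 ng/mL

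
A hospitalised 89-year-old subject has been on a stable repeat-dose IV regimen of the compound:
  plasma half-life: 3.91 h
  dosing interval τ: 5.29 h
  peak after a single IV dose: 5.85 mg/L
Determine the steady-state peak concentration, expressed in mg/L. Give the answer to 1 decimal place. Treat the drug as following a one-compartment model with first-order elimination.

9.6 mg/L

k = ln2 / t½ = 0.693147 / 3.91 = 0.1773 h⁻¹
e^(−kτ) = e^(−0.1773 × 5.29) = 0.3914
Accumulation ratio R = 1 / (1 − e^(−kτ)) = 1 / (1 − 0.3914) = 1.643
Steady-state peak = C₀ × R = 5.85 × 1.643 = 9.612 mg/L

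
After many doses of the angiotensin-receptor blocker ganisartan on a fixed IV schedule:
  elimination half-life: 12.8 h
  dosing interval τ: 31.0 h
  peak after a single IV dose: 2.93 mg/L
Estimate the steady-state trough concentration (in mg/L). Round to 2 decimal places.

k = ln2 / t½ = 0.693147 / 12.8 = 0.05415 h⁻¹
e^(−kτ) = e^(−0.05415 × 31.0) = 0.1866
Accumulation ratio R = 1 / (1 − e^(−kτ)) = 1 / (1 − 0.1866) = 1.229
Steady-state trough = C₀ × R × e^(−kτ) = 2.93 × 1.229 × 0.1866 = 0.6719 mg/L

0.67 mg/L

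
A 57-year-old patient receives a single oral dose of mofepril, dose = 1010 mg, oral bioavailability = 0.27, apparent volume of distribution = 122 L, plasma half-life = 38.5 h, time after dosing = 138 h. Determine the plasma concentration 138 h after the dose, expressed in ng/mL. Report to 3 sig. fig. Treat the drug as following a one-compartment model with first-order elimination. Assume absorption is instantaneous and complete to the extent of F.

Amount reaching circulation = F × Dose = 0.27 × 1010 = 272.7 mg
C₀ = F·Dose / Vd = 272.7 / 122 = 2.235 mg/L
k = ln2 / t½ = 0.693147 / 38.5 = 0.01800 h⁻¹
C = C₀ · e^(−k·t) = 2.235 × e^(−0.01800 × 138)
  = 2.235 × 0.08341 = 0.1864 mg/L
Convert: 0.1864 mg/L × 1000 = 186.4 ng/mL

186 ng/mL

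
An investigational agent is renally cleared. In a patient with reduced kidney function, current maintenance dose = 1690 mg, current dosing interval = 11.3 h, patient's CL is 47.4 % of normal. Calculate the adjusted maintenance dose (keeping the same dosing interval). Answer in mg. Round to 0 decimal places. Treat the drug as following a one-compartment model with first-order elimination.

801 mg

To keep the same average steady-state level, dosing rate must scale with clearance.
CL ratio = 47.4 / 100 = 0.4740
New dose (same interval) = 1690 × 0.4740 = 801.1 mg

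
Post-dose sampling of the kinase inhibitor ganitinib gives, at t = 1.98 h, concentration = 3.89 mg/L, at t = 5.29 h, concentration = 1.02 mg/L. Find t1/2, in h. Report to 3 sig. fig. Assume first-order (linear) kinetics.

k = ln(C₁/C₂) / (t₂ − t₁) = ln(3.89/1.02) / (5.29 − 1.98)
  = 1.339 / 3.310 = 0.4045 h⁻¹
t½ = ln2 / k = 0.693147 / 0.4045 = 1.714 h

1.71 h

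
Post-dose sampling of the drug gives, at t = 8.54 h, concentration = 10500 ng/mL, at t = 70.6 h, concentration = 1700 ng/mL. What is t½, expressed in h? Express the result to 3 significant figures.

k = ln(C₁/C₂) / (t₂ − t₁) = ln(10500/1700) / (70.6 − 8.54)
  = 1.821 / 62.06 = 0.02934 h⁻¹
t½ = ln2 / k = 0.693147 / 0.02934 = 23.62 h

23.6 h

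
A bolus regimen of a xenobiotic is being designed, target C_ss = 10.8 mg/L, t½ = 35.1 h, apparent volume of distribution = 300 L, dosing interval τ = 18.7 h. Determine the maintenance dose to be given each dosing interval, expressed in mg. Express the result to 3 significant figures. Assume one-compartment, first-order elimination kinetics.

1200 mg

k = ln2 / t½ = 0.693147 / 35.1 = 0.01975 h⁻¹
CL = k × Vd = 0.01975 × 300 = 5.925 L/h
At steady state, Dose/τ = Css × CL.
Dose = Css × CL × τ = 10.8 × 5.925 × 18.7 = 1197 mg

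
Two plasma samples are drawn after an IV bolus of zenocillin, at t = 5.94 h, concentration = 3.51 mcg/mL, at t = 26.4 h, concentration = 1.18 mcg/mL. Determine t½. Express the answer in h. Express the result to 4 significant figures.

13.01 h

k = ln(C₁/C₂) / (t₂ − t₁) = ln(3.51/1.18) / (26.4 − 5.94)
  = 1.090 / 20.46 = 0.05327 h⁻¹
t½ = ln2 / k = 0.693147 / 0.05327 = 13.01 h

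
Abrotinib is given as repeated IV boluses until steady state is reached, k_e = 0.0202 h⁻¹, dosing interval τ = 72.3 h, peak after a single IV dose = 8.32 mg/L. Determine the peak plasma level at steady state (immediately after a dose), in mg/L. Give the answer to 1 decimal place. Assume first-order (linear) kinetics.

10.8 mg/L

e^(−kτ) = e^(−0.02020 × 72.3) = 0.2321
Accumulation ratio R = 1 / (1 − e^(−kτ)) = 1 / (1 − 0.2321) = 1.302
Steady-state peak = C₀ × R = 8.32 × 1.302 = 10.83 mg/L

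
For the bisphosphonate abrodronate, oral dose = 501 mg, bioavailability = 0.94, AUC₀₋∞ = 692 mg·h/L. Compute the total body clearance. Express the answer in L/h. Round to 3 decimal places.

0.681 L/h

CL = F·Dose / AUC = 0.94 × 501 / 692 = 0.6805 L/h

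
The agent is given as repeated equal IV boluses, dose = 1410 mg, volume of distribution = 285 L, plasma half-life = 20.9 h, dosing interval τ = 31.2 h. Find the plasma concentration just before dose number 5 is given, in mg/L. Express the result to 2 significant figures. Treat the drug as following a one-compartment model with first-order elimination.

2.7 mg/L

C₀ per dose = Dose / Vd = 1410 / 285 = 4.947 mg/L
k = ln2 / t½ = 0.693147 / 20.9 = 0.03316 h⁻¹
Fraction remaining after one interval: r = e^(−kτ) = e^(−0.03316 × 31.2) = 0.3554
Before dose 5, 4 doses have been given (aged 1τ, 2τ, 3τ, 4τ).
C_trough = C₀ × (r + r² + … + r^4) = C₀ × r(1−r^4)/(1−r)
        = 4.947 × 0.3554 × (1 − 0.01595) / (1 − 0.3554) = 2.684 mg/L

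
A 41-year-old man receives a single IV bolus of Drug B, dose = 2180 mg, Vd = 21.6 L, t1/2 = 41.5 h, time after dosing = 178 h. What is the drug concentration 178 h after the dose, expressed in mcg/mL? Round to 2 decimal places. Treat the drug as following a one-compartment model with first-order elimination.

C₀ = Dose / Vd = 2180 / 21.6 = 100.9 mg/L
k = ln2 / t½ = 0.693147 / 41.5 = 0.01670 h⁻¹
C = C₀ · e^(−k·t) = 100.9 × e^(−0.01670 × 178)
  = 100.9 × 0.05117 = 5.163 mg/L
(5.163 mg/L = 5.163 mcg/mL)

5.16 mcg/mL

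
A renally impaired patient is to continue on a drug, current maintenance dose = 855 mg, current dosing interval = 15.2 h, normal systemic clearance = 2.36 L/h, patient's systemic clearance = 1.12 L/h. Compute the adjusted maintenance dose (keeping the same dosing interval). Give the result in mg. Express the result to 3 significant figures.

406 mg

To keep the same average steady-state level, dosing rate must scale with clearance.
CL ratio = 1.12 / 2.36 = 0.4746
New dose (same interval) = 855 × 0.4746 = 405.8 mg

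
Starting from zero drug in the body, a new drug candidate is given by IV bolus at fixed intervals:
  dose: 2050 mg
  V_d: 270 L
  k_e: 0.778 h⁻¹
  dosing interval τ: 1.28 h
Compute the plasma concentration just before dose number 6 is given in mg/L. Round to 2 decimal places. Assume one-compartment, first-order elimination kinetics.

4.42 mg/L

C₀ per dose = Dose / Vd = 2050 / 270 = 7.593 mg/L
Fraction remaining after one interval: r = e^(−kτ) = e^(−0.7780 × 1.28) = 0.3694
Before dose 6, 5 doses have been given (aged 1τ, 2τ, 3τ, 4τ, 5τ).
C_trough = C₀ × (r + r² + … + r^5) = C₀ × r(1−r^5)/(1−r)
        = 7.593 × 0.3694 × (1 − 0.006878) / (1 − 0.3694) = 4.417 mg/L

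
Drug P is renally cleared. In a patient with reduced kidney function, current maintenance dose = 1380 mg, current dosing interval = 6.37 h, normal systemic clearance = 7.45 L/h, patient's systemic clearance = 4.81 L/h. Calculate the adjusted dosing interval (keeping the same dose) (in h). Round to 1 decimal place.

9.9 h

To keep the same average steady-state level, dosing rate must scale with clearance.
CL ratio = 4.81 / 7.45 = 0.6456
New interval (same dose) = 6.37 / 0.6456 = 9.867 h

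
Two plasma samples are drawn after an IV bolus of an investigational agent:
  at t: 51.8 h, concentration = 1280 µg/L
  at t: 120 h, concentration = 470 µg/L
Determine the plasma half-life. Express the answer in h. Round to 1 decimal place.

k = ln(C₁/C₂) / (t₂ − t₁) = ln(1280/470) / (120 − 51.8)
  = 1.002 / 68.20 = 0.01469 h⁻¹
t½ = ln2 / k = 0.693147 / 0.01469 = 47.18 h

47.2 h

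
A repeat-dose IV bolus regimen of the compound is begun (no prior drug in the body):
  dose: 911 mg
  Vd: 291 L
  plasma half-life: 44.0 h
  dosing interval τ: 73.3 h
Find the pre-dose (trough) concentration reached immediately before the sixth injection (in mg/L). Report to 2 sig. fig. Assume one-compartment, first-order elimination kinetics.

1.4 mg/L

C₀ per dose = Dose / Vd = 911 / 291 = 3.131 mg/L
k = ln2 / t½ = 0.693147 / 44.0 = 0.01575 h⁻¹
Fraction remaining after one interval: r = e^(−kτ) = e^(−0.01575 × 73.3) = 0.3152
Before dose 6, 5 doses have been given (aged 1τ, 2τ, 3τ, 4τ, 5τ).
C_trough = C₀ × (r + r² + … + r^5) = C₀ × r(1−r^5)/(1−r)
        = 3.131 × 0.3152 × (1 − 0.003111) / (1 − 0.3152) = 1.437 mg/L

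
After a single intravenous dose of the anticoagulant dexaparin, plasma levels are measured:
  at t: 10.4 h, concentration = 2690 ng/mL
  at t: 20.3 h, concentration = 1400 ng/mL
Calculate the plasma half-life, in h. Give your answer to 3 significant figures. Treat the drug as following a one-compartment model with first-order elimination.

k = ln(C₁/C₂) / (t₂ − t₁) = ln(2690/1400) / (20.3 − 10.4)
  = 0.6531 / 9.900 = 0.06597 h⁻¹
t½ = ln2 / k = 0.693147 / 0.06597 = 10.51 h

10.5 h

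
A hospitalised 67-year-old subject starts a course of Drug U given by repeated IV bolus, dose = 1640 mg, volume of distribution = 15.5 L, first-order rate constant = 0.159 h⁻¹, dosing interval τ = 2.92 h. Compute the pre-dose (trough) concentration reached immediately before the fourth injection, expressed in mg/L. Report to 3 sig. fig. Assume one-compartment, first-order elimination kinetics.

135 mg/L

C₀ per dose = Dose / Vd = 1640 / 15.5 = 105.8 mg/L
Fraction remaining after one interval: r = e^(−kτ) = e^(−0.1590 × 2.92) = 0.6286
Before dose 4, 3 doses have been given (aged 1τ, 2τ, 3τ).
C_trough = C₀ × (r + r² + … + r^3) = C₀ × r(1−r^3)/(1−r)
        = 105.8 × 0.6286 × (1 − 0.2484) / (1 − 0.6286) = 134.6 mg/L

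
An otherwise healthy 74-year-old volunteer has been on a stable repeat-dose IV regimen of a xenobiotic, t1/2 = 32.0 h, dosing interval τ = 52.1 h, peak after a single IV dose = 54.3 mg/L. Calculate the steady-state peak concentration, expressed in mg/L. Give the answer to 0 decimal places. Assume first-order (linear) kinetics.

k = ln2 / t½ = 0.693147 / 32.0 = 0.02166 h⁻¹
e^(−kτ) = e^(−0.02166 × 52.1) = 0.3235
Accumulation ratio R = 1 / (1 − e^(−kτ)) = 1 / (1 − 0.3235) = 1.478
Steady-state peak = C₀ × R = 54.3 × 1.478 = 80.26 mg/L

80 mg/L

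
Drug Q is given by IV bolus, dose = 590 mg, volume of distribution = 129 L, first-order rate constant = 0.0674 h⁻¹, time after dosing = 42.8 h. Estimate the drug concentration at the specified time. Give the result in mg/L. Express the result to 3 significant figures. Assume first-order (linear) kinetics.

C₀ = Dose / Vd = 590.0 / 129 = 4.574 mg/L
C = C₀ · e^(−k·t) = 4.574 × e^(−0.06740 × 42.8)
  = 4.574 × 0.05587 = 0.2555 mg/L

0.256 mg/L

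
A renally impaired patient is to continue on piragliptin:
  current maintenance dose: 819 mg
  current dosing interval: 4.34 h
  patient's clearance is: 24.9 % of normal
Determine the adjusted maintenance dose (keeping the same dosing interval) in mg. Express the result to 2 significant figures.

To keep the same average steady-state level, dosing rate must scale with clearance.
CL ratio = 24.9 / 100 = 0.2490
New dose (same interval) = 819 × 0.2490 = 203.9 mg

200 mg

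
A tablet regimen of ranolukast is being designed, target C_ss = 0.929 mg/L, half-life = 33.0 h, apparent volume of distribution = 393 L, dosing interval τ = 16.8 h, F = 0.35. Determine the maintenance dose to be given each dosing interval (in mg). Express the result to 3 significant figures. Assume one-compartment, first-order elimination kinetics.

368 mg

k = ln2 / t½ = 0.693147 / 33.0 = 0.02100 h⁻¹
CL = k × Vd = 0.02100 × 393 = 8.253 L/h
At steady state, F × (Dose/τ) = Css × CL.
Dose = Css × CL × τ / F = 0.929 × 8.253 × 16.8 / 0.35 = 368.0 mg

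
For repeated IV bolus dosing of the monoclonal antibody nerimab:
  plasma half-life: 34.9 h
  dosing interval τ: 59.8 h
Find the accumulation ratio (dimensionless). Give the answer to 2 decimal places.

1.44

k = ln2 / t½ = 0.693147 / 34.9 = 0.01986 h⁻¹
e^(−kτ) = e^(−0.01986 × 59.8) = 0.3049
Accumulation ratio R = 1 / (1 − e^(−kτ)) = 1 / (1 − 0.3049) = 1.439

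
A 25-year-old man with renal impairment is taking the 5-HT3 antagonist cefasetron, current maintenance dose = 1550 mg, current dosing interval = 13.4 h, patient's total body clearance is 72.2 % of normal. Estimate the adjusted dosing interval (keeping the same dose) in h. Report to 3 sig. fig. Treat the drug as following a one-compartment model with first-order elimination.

To keep the same average steady-state level, dosing rate must scale with clearance.
CL ratio = 72.2 / 100 = 0.7220
New interval (same dose) = 13.4 / 0.7220 = 18.56 h

18.6 h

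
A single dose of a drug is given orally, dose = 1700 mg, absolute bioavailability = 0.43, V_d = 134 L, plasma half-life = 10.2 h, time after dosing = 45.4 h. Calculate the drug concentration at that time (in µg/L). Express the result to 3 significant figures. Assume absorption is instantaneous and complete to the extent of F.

249 µg/L

Amount reaching circulation = F × Dose = 0.43 × 1700 = 731.0 mg
C₀ = F·Dose / Vd = 731.0 / 134 = 5.455 mg/L
k = ln2 / t½ = 0.693147 / 10.2 = 0.06796 h⁻¹
C = C₀ · e^(−k·t) = 5.455 × e^(−0.06796 × 45.4)
  = 5.455 × 0.04571 = 0.2493 mg/L
Convert: 0.2493 mg/L × 1000 = 249.3 µg/L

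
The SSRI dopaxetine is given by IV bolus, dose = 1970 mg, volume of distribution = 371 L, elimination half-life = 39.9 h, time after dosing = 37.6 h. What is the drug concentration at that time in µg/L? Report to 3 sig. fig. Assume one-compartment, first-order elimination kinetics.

C₀ = Dose / Vd = 1970 / 371 = 5.310 mg/L
k = ln2 / t½ = 0.693147 / 39.9 = 0.01737 h⁻¹
C = C₀ · e^(−k·t) = 5.310 × e^(−0.01737 × 37.6)
  = 5.310 × 0.5204 = 2.763 mg/L
Convert: 2.763 mg/L × 1000 = 2763 µg/L

2760 µg/L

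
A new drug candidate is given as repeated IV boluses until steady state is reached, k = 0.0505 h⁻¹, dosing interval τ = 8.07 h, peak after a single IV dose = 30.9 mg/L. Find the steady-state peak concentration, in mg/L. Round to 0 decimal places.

92 mg/L

e^(−kτ) = e^(−0.05050 × 8.07) = 0.6653
Accumulation ratio R = 1 / (1 − e^(−kτ)) = 1 / (1 − 0.6653) = 2.988
Steady-state peak = C₀ × R = 30.9 × 2.988 = 92.33 mg/L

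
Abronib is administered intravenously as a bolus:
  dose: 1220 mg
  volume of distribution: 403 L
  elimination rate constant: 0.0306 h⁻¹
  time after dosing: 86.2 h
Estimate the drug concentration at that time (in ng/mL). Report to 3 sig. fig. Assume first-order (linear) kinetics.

C₀ = Dose / Vd = 1220 / 403 = 3.027 mg/L
C = C₀ · e^(−k·t) = 3.027 × e^(−0.03060 × 86.2)
  = 3.027 × 0.07152 = 0.2165 mg/L
Convert: 0.2165 mg/L × 1000 = 216.5 ng/mL

217 ng/mL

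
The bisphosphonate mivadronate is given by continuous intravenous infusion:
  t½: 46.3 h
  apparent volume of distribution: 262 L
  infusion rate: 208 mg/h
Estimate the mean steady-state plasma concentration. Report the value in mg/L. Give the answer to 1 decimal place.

k = ln2 / t½ = 0.693147 / 46.3 = 0.01497 h⁻¹
CL = k × Vd = 0.01497 × 262 = 3.922 L/h
At steady state Css = R₀ / CL = 208 / 3.922 = 53.03 mg/L

53.0 mg/L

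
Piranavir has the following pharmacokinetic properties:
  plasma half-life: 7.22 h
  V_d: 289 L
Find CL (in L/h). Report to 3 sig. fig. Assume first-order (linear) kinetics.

27.7 L/h

k = ln2 / t½ = 0.693147 / 7.22 = 0.09600 h⁻¹
CL = k × Vd = 0.09600 × 289 = 27.74 L/h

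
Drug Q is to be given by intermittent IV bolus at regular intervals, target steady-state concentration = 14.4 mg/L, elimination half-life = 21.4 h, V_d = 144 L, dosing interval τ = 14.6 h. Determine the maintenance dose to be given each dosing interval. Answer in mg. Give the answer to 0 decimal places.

981 mg

k = ln2 / t½ = 0.693147 / 21.4 = 0.03239 h⁻¹
CL = k × Vd = 0.03239 × 144 = 4.664 L/h
At steady state, Dose/τ = Css × CL.
Dose = Css × CL × τ = 14.4 × 4.664 × 14.6 = 980.6 mg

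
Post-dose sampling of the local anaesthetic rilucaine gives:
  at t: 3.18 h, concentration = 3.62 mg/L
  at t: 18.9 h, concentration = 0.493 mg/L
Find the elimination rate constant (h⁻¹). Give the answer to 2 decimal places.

k = ln(C₁/C₂) / (t₂ − t₁) = ln(3.62/0.493) / (18.9 − 3.18)
  = 1.994 / 15.72 = 0.1268 h⁻¹

0.13 h⁻¹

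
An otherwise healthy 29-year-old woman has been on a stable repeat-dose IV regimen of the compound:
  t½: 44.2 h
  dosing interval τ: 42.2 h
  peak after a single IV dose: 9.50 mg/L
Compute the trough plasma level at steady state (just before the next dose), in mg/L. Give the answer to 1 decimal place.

10.1 mg/L

k = ln2 / t½ = 0.693147 / 44.2 = 0.01568 h⁻¹
e^(−kτ) = e^(−0.01568 × 42.2) = 0.5160
Accumulation ratio R = 1 / (1 − e^(−kτ)) = 1 / (1 − 0.5160) = 2.066
Steady-state trough = C₀ × R × e^(−kτ) = 9.50 × 2.066 × 0.5160 = 10.13 mg/L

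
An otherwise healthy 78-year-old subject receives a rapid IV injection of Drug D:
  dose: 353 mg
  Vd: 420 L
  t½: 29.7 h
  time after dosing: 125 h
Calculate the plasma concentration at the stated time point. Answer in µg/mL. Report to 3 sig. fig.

C₀ = Dose / Vd = 353.0 / 420 = 0.8405 mg/L
k = ln2 / t½ = 0.693147 / 29.7 = 0.02334 h⁻¹
C = C₀ · e^(−k·t) = 0.8405 × e^(−0.02334 × 125)
  = 0.8405 × 0.05407 = 0.04545 mg/L
(0.04545 mg/L = 0.04545 µg/mL)

0.0455 µg/mL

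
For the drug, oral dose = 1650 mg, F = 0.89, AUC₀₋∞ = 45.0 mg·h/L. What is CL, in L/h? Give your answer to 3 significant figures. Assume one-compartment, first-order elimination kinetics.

CL = F·Dose / AUC = 0.89 × 1650 / 45.0 = 32.63 L/h

32.6 L/h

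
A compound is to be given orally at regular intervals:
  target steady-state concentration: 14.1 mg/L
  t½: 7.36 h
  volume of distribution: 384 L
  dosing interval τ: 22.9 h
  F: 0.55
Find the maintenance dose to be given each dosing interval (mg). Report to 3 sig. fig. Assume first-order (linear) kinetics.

k = ln2 / t½ = 0.693147 / 7.36 = 0.09418 h⁻¹
CL = k × Vd = 0.09418 × 384 = 36.17 L/h
At steady state, F × (Dose/τ) = Css × CL.
Dose = Css × CL × τ / F = 14.1 × 36.17 × 22.9 / 0.55 = 21230 mg

21200 mg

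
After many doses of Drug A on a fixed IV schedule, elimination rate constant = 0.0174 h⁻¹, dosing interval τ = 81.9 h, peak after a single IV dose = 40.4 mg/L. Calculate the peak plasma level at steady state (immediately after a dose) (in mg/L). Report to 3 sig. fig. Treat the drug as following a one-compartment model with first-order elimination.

53.2 mg/L

e^(−kτ) = e^(−0.01740 × 81.9) = 0.2405
Accumulation ratio R = 1 / (1 − e^(−kτ)) = 1 / (1 − 0.2405) = 1.317
Steady-state peak = C₀ × R = 40.4 × 1.317 = 53.21 mg/L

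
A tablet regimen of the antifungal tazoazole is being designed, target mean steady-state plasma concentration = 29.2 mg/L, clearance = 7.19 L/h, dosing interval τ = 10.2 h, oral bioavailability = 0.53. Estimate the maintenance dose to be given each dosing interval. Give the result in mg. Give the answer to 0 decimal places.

4041 mg

At steady state, F × (Dose/τ) = Css × CL.
Dose = Css × CL × τ / F = 29.2 × 7.190 × 10.2 / 0.53 = 4041 mg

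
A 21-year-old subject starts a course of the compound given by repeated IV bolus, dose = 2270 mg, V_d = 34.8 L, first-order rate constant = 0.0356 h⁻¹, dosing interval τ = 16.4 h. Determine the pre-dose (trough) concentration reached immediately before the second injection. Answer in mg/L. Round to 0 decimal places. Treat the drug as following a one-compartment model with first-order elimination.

36 mg/L

C₀ per dose = Dose / Vd = 2270 / 34.8 = 65.23 mg/L
Fraction remaining after one interval: r = e^(−kτ) = e^(−0.03560 × 16.4) = 0.5578
Before dose 2, 1 dose has been given (aged 1τ).
C_trough = C₀ × r = 65.23 × 0.5578 = 36.39 mg/L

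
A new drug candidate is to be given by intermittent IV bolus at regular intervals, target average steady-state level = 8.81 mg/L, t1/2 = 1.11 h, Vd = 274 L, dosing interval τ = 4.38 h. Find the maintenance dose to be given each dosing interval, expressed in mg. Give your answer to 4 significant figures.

6602 mg

k = ln2 / t½ = 0.693147 / 1.11 = 0.6245 h⁻¹
CL = k × Vd = 0.6245 × 274 = 171.1 L/h
At steady state, Dose/τ = Css × CL.
Dose = Css × CL × τ = 8.81 × 171.1 × 4.38 = 6602 mg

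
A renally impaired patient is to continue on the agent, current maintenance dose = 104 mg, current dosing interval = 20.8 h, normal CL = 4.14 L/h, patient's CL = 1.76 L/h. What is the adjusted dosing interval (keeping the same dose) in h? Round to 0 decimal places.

To keep the same average steady-state level, dosing rate must scale with clearance.
CL ratio = 1.76 / 4.14 = 0.4251
New interval (same dose) = 20.8 / 0.4251 = 48.93 h

49 h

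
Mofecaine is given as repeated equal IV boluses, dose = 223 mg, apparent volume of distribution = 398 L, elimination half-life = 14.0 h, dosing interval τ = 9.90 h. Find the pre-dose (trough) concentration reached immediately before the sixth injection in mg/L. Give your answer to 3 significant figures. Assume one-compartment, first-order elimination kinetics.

C₀ per dose = Dose / Vd = 223 / 398 = 0.5603 mg/L
k = ln2 / t½ = 0.693147 / 14.0 = 0.04951 h⁻¹
Fraction remaining after one interval: r = e^(−kτ) = e^(−0.04951 × 9.90) = 0.6125
Before dose 6, 5 doses have been given (aged 1τ, 2τ, 3τ, 4τ, 5τ).
C_trough = C₀ × (r + r² + … + r^5) = C₀ × r(1−r^5)/(1−r)
        = 0.5603 × 0.6125 × (1 − 0.08620) / (1 − 0.6125) = 0.8093 mg/L

0.809 mg/L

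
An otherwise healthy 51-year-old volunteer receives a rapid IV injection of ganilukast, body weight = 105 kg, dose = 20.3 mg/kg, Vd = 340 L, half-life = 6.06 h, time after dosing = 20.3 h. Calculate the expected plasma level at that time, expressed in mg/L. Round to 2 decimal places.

Total dose = 20.3 × 105 = 2132 mg
C₀ = Dose / Vd = 2132 / 340 = 6.271 mg/L
k = ln2 / t½ = 0.693147 / 6.06 = 0.1144 h⁻¹
C = C₀ · e^(−k·t) = 6.271 × e^(−0.1144 × 20.3)
  = 6.271 × 0.09805 = 0.6149 mg/L

0.61 mg/L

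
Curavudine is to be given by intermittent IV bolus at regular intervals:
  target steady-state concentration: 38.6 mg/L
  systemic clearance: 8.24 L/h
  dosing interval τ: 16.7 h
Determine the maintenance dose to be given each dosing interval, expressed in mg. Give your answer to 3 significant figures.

5310 mg

At steady state, Dose/τ = Css × CL.
Dose = Css × CL × τ = 38.6 × 8.240 × 16.7 = 5312 mg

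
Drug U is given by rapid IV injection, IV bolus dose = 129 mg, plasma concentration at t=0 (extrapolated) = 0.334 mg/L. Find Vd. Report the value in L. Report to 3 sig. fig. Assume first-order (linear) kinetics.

386 L

Vd = Dose / C₀ = 129.0 / 0.334 = 386.2 L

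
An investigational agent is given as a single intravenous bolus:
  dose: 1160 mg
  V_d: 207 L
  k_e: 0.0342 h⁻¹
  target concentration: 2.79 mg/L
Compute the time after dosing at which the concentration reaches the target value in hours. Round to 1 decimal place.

C₀ = Dose / Vd = 1160 / 207 = 5.604 mg/L
t = ln(C₀ / C) / k = ln(5.604 / 2.79) / 0.03420
  = ln(2.009) / 0.03420 = 0.6976 / 0.03420 = 20.40 h

20.4 h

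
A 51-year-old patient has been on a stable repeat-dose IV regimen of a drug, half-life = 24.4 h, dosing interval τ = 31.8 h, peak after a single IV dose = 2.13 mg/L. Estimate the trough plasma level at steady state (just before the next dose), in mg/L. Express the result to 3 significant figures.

1.45 mg/L

k = ln2 / t½ = 0.693147 / 24.4 = 0.02841 h⁻¹
e^(−kτ) = e^(−0.02841 × 31.8) = 0.4052
Accumulation ratio R = 1 / (1 − e^(−kτ)) = 1 / (1 − 0.4052) = 1.681
Steady-state trough = C₀ × R × e^(−kτ) = 2.13 × 1.681 × 0.4052 = 1.451 mg/L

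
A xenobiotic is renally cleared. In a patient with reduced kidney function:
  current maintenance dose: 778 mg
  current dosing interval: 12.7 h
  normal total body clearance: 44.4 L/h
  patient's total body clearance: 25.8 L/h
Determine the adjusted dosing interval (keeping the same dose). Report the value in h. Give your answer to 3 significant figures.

21.9 h

To keep the same average steady-state level, dosing rate must scale with clearance.
CL ratio = 25.8 / 44.4 = 0.5811
New interval (same dose) = 12.7 / 0.5811 = 21.86 h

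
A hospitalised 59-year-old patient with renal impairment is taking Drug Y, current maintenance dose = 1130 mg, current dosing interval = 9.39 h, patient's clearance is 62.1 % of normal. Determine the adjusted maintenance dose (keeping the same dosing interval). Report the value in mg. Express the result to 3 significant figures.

To keep the same average steady-state level, dosing rate must scale with clearance.
CL ratio = 62.1 / 100 = 0.6210
New dose (same interval) = 1130 × 0.6210 = 701.7 mg

702 mg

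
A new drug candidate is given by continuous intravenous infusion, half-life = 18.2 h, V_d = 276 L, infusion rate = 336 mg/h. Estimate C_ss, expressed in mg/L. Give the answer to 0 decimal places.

32 mg/L

k = ln2 / t½ = 0.693147 / 18.2 = 0.03809 h⁻¹
CL = k × Vd = 0.03809 × 276 = 10.51 L/h
At steady state Css = R₀ / CL = 336 / 10.51 = 31.97 mg/L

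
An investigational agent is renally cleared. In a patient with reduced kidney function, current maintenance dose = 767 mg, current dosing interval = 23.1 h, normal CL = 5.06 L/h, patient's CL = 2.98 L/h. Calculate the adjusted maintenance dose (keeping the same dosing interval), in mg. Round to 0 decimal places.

To keep the same average steady-state level, dosing rate must scale with clearance.
CL ratio = 2.98 / 5.06 = 0.5889
New dose (same interval) = 767 × 0.5889 = 451.7 mg

452 mg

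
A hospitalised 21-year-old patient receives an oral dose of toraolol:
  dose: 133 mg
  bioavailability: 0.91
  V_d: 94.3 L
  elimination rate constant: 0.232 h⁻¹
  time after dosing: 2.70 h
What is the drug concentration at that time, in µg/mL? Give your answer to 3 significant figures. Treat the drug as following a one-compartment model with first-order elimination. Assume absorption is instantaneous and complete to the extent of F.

0.686 µg/mL

Amount reaching circulation = F × Dose = 0.91 × 133.0 = 121.0 mg
C₀ = F·Dose / Vd = 121.0 / 94.3 = 1.283 mg/L
C = C₀ · e^(−k·t) = 1.283 × e^(−0.2320 × 2.70)
  = 1.283 × 0.5345 = 0.6858 mg/L
(0.6858 mg/L = 0.6858 µg/mL)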